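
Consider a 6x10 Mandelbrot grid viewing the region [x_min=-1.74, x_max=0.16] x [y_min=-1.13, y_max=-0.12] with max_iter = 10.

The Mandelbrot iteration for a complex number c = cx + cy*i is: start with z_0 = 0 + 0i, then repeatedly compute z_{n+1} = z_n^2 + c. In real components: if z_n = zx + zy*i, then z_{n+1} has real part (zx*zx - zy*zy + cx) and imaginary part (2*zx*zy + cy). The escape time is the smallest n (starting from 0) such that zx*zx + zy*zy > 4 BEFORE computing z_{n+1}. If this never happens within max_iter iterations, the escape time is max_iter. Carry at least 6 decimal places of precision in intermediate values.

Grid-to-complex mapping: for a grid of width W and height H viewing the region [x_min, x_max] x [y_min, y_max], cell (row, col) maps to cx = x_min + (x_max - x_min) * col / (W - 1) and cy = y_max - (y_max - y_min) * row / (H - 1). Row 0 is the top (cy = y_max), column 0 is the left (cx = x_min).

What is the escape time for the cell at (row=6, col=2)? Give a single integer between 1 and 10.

Answer: 3

Derivation:
z_0 = 0 + 0i, c = -0.9800 + -0.7933i
Iter 1: z = -0.9800 + -0.7933i, |z|^2 = 1.5898
Iter 2: z = -0.6490 + 0.7616i, |z|^2 = 1.0012
Iter 3: z = -1.1389 + -1.7819i, |z|^2 = 4.4720
Escaped at iteration 3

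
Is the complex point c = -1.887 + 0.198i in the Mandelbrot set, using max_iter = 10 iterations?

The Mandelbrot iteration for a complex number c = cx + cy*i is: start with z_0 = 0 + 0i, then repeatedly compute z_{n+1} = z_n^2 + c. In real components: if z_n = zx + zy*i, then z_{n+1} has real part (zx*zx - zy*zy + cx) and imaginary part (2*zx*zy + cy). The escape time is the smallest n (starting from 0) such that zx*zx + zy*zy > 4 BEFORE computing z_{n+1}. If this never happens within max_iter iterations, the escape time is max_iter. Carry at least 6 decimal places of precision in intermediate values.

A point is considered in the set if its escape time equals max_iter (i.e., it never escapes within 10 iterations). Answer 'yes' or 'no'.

Answer: no

Derivation:
z_0 = 0 + 0i, c = -1.8870 + 0.1980i
Iter 1: z = -1.8870 + 0.1980i, |z|^2 = 3.6000
Iter 2: z = 1.6346 + -0.5493i, |z|^2 = 2.9735
Iter 3: z = 0.4831 + -1.5976i, |z|^2 = 2.7857
Iter 4: z = -4.2058 + -1.3457i, |z|^2 = 19.4999
Escaped at iteration 4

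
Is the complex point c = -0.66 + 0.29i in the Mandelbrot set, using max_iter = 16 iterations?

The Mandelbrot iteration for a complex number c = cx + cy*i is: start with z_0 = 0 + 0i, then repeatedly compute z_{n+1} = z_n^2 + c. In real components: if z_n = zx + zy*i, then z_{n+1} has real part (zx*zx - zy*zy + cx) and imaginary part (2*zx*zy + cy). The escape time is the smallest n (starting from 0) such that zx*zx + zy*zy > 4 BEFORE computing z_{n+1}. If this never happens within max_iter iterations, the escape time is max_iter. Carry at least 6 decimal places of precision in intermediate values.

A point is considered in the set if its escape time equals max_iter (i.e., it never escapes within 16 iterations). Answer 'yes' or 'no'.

z_0 = 0 + 0i, c = -0.6600 + 0.2900i
Iter 1: z = -0.6600 + 0.2900i, |z|^2 = 0.5197
Iter 2: z = -0.3085 + -0.0928i, |z|^2 = 0.1038
Iter 3: z = -0.5734 + 0.3473i, |z|^2 = 0.4494
Iter 4: z = -0.4518 + -0.1083i, |z|^2 = 0.2158
Iter 5: z = -0.4676 + 0.3878i, |z|^2 = 0.3691
Iter 6: z = -0.5917 + -0.0727i, |z|^2 = 0.3554
Iter 7: z = -0.3152 + 0.3761i, |z|^2 = 0.2407
Iter 8: z = -0.7021 + 0.0530i, |z|^2 = 0.4957
Iter 9: z = -0.1699 + 0.2156i, |z|^2 = 0.0754
Iter 10: z = -0.6776 + 0.2167i, |z|^2 = 0.5062
Iter 11: z = -0.2478 + -0.0037i, |z|^2 = 0.0614
Iter 12: z = -0.5986 + 0.2919i, |z|^2 = 0.4435
Iter 13: z = -0.3868 + -0.0594i, |z|^2 = 0.1532
Iter 14: z = -0.5139 + 0.3360i, |z|^2 = 0.3770
Iter 15: z = -0.5088 + -0.0553i, |z|^2 = 0.2619
Did not escape in 16 iterations → in set

Answer: yes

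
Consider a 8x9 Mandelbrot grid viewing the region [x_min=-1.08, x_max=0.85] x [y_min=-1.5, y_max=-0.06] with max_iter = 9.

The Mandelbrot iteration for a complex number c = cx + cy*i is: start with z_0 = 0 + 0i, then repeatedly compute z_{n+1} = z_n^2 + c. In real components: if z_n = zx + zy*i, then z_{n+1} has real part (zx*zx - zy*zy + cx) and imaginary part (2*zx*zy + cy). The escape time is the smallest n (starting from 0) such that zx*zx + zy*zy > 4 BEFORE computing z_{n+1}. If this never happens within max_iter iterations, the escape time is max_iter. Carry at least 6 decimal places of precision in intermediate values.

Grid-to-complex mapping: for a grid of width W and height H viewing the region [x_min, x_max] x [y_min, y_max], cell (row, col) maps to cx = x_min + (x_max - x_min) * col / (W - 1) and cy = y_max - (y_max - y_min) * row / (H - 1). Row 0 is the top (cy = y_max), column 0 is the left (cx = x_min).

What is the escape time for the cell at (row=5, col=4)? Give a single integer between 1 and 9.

z_0 = 0 + 0i, c = 0.0229 + -0.9600i
Iter 1: z = 0.0229 + -0.9600i, |z|^2 = 0.9221
Iter 2: z = -0.8982 + -1.0039i, |z|^2 = 1.8146
Iter 3: z = -0.1781 + 0.8434i, |z|^2 = 0.7431
Iter 4: z = -0.6568 + -1.2605i, |z|^2 = 2.0202
Iter 5: z = -1.1346 + 0.6957i, |z|^2 = 1.7713
Iter 6: z = 0.8262 + -2.5387i, |z|^2 = 7.1273
Escaped at iteration 6

Answer: 6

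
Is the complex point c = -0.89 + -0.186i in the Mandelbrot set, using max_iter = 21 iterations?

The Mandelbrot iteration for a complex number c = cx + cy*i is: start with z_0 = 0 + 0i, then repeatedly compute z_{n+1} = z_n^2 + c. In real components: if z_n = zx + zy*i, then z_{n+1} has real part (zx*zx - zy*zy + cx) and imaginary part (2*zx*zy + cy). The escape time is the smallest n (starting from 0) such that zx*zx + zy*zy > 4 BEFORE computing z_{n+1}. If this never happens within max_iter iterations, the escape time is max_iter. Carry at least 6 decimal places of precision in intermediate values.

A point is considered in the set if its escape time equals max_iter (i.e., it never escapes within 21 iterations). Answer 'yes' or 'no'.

z_0 = 0 + 0i, c = -0.8900 + -0.1860i
Iter 1: z = -0.8900 + -0.1860i, |z|^2 = 0.8267
Iter 2: z = -0.1325 + 0.1451i, |z|^2 = 0.0386
Iter 3: z = -0.8935 + -0.2244i, |z|^2 = 0.8487
Iter 4: z = -0.1420 + 0.2151i, |z|^2 = 0.0664
Iter 5: z = -0.9161 + -0.2471i, |z|^2 = 0.9003
Iter 6: z = -0.1119 + 0.2667i, |z|^2 = 0.0837
Iter 7: z = -0.9486 + -0.2457i, |z|^2 = 0.9603
Iter 8: z = -0.0504 + 0.2801i, |z|^2 = 0.0810
Iter 9: z = -0.9659 + -0.2143i, |z|^2 = 0.9789
Iter 10: z = -0.0029 + 0.2279i, |z|^2 = 0.0520
Iter 11: z = -0.9419 + -0.1873i, |z|^2 = 0.9223
Iter 12: z = -0.0379 + 0.1669i, |z|^2 = 0.0293
Iter 13: z = -0.9164 + -0.1986i, |z|^2 = 0.8793
Iter 14: z = -0.0896 + 0.1781i, |z|^2 = 0.0397
Iter 15: z = -0.9137 + -0.2179i, |z|^2 = 0.8823
Iter 16: z = -0.1027 + 0.2122i, |z|^2 = 0.0556
Iter 17: z = -0.9245 + -0.2296i, |z|^2 = 0.9074
Iter 18: z = -0.0880 + 0.2385i, |z|^2 = 0.0646
Iter 19: z = -0.9391 + -0.2280i, |z|^2 = 0.9339
Iter 20: z = -0.0600 + 0.2422i, |z|^2 = 0.0623
Did not escape in 21 iterations → in set

Answer: yes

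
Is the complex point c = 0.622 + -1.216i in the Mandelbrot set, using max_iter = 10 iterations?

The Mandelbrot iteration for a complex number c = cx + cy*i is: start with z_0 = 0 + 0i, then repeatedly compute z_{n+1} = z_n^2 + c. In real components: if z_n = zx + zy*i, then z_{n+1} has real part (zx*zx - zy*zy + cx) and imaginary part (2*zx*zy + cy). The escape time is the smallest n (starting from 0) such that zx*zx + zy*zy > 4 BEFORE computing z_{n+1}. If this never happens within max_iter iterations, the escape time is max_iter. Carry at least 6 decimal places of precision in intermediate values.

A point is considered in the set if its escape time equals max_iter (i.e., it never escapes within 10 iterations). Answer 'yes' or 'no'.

Answer: no

Derivation:
z_0 = 0 + 0i, c = 0.6220 + -1.2160i
Iter 1: z = 0.6220 + -1.2160i, |z|^2 = 1.8655
Iter 2: z = -0.4698 + -2.7287i, |z|^2 = 7.6665
Escaped at iteration 2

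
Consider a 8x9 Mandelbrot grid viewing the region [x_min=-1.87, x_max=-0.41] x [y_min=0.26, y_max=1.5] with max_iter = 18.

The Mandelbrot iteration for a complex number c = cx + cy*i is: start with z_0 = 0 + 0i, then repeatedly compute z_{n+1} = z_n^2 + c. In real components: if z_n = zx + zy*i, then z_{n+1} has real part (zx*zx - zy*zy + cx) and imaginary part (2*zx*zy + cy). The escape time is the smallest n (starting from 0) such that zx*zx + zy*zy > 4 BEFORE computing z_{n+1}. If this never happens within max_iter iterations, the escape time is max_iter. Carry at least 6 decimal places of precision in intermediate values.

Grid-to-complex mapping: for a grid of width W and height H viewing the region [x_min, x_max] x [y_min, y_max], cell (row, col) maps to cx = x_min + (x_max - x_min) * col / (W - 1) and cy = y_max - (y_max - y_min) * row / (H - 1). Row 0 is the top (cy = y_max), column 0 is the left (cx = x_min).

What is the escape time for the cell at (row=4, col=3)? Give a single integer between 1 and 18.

Answer: 3

Derivation:
z_0 = 0 + 0i, c = -1.2443 + 0.8800i
Iter 1: z = -1.2443 + 0.8800i, |z|^2 = 2.3226
Iter 2: z = -0.4704 + -1.3099i, |z|^2 = 1.9373
Iter 3: z = -2.7389 + 2.1125i, |z|^2 = 11.9643
Escaped at iteration 3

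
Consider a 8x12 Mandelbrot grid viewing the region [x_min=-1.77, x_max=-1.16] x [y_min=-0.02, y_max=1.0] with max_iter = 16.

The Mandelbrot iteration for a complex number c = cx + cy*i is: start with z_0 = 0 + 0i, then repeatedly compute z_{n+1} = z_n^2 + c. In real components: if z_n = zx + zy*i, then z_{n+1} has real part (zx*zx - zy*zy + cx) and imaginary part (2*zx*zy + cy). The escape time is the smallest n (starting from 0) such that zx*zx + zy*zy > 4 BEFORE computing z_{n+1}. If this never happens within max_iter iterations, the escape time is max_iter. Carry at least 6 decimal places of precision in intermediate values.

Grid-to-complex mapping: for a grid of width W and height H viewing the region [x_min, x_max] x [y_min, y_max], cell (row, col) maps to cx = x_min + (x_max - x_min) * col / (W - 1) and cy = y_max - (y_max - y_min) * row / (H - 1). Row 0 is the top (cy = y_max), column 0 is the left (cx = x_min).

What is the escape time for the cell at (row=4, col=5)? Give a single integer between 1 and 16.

z_0 = 0 + 0i, c = -1.3343 + 0.6291i
Iter 1: z = -1.3343 + 0.6291i, |z|^2 = 2.1761
Iter 2: z = 0.0503 + -1.0497i, |z|^2 = 1.1044
Iter 3: z = -2.4336 + 0.5235i, |z|^2 = 6.1965
Escaped at iteration 3

Answer: 3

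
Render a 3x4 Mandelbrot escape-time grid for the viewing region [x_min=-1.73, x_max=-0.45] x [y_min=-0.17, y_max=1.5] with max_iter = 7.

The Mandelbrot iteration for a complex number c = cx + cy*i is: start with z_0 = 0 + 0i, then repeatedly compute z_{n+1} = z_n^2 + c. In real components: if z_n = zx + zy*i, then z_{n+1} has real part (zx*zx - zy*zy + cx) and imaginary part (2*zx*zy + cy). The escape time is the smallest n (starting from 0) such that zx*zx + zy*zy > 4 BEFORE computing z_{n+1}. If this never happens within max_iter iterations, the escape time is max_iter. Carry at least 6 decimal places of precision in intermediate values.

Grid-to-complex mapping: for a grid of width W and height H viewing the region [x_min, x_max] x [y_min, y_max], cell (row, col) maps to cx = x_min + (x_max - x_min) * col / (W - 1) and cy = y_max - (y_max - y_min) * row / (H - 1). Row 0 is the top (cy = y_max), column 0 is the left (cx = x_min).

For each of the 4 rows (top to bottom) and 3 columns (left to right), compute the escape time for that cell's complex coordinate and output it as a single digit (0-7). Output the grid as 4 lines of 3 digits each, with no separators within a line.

Answer: 122
234
377
477

Derivation:
(row=0, col=0): c = -1.7300 + 1.5000i → escape time 1
(row=0, col=1): c = -1.0900 + 1.5000i → escape time 2
(row=0, col=2): c = -0.4500 + 1.5000i → escape time 2
(row=1, col=0): c = -1.7300 + 0.9433i → escape time 2
(row=1, col=1): c = -1.0900 + 0.9433i → escape time 3
(row=1, col=2): c = -0.4500 + 0.9433i → escape time 4
(row=2, col=0): c = -1.7300 + 0.3867i → escape time 3
(row=2, col=1): c = -1.0900 + 0.3867i → escape time 7
(row=2, col=2): c = -0.4500 + 0.3867i → escape time 7
(row=3, col=0): c = -1.7300 + -0.1700i → escape time 4
(row=3, col=1): c = -1.0900 + -0.1700i → escape time 7
(row=3, col=2): c = -0.4500 + -0.1700i → escape time 7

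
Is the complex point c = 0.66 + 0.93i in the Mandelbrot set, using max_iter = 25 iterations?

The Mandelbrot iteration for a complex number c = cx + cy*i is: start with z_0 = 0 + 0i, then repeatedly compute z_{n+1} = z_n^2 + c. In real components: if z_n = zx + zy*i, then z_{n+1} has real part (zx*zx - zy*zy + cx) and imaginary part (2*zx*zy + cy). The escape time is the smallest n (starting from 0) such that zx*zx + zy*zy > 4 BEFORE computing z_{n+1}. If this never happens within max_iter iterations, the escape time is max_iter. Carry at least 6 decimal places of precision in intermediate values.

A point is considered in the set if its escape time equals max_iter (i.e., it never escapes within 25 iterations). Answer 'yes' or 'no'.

z_0 = 0 + 0i, c = 0.6600 + 0.9300i
Iter 1: z = 0.6600 + 0.9300i, |z|^2 = 1.3005
Iter 2: z = 0.2307 + 2.1576i, |z|^2 = 4.7085
Escaped at iteration 2

Answer: no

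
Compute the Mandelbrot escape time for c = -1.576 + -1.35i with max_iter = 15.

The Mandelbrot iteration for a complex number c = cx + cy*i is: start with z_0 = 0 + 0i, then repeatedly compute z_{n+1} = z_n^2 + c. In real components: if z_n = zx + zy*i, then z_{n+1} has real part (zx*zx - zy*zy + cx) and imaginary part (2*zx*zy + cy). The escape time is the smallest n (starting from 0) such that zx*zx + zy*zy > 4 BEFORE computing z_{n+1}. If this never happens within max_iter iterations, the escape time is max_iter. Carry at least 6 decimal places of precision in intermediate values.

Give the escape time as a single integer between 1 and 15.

z_0 = 0 + 0i, c = -1.5760 + -1.3500i
Iter 1: z = -1.5760 + -1.3500i, |z|^2 = 4.3063
Escaped at iteration 1

Answer: 1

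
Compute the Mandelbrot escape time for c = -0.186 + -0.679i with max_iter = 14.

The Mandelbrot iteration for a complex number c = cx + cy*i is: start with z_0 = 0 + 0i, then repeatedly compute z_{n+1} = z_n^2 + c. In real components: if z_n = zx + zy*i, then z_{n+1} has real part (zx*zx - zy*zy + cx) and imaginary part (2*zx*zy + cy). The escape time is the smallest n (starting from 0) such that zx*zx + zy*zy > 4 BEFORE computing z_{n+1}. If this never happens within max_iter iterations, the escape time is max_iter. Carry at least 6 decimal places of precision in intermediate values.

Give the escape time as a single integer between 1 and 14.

Answer: 14

Derivation:
z_0 = 0 + 0i, c = -0.1860 + -0.6790i
Iter 1: z = -0.1860 + -0.6790i, |z|^2 = 0.4956
Iter 2: z = -0.6124 + -0.4264i, |z|^2 = 0.5569
Iter 3: z = 0.0073 + -0.1567i, |z|^2 = 0.0246
Iter 4: z = -0.2105 + -0.6813i, |z|^2 = 0.5084
Iter 5: z = -0.6058 + -0.3922i, |z|^2 = 0.5208
Iter 6: z = 0.0272 + -0.2038i, |z|^2 = 0.0423
Iter 7: z = -0.2268 + -0.6901i, |z|^2 = 0.5277
Iter 8: z = -0.6108 + -0.3660i, |z|^2 = 0.5070
Iter 9: z = 0.0531 + -0.2319i, |z|^2 = 0.0566
Iter 10: z = -0.2370 + -0.7036i, |z|^2 = 0.5513
Iter 11: z = -0.6250 + -0.3455i, |z|^2 = 0.5100
Iter 12: z = 0.0852 + -0.2471i, |z|^2 = 0.0683
Iter 13: z = -0.2398 + -0.7211i, |z|^2 = 0.5775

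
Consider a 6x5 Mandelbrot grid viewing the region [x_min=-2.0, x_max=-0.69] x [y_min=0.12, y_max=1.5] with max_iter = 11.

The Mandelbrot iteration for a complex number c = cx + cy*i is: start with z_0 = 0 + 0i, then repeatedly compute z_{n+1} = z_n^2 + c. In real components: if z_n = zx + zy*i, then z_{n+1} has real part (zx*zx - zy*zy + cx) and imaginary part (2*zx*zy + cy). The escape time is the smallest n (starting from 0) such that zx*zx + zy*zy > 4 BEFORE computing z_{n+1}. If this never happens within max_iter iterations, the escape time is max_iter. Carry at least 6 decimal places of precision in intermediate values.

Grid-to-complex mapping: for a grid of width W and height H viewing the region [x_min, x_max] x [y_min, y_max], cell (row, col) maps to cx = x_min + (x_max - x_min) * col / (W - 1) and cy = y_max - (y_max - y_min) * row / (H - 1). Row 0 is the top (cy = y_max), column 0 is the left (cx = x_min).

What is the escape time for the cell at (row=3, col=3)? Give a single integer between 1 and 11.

Answer: 6

Derivation:
z_0 = 0 + 0i, c = -1.2140 + 0.4650i
Iter 1: z = -1.2140 + 0.4650i, |z|^2 = 1.6900
Iter 2: z = 0.0436 + -0.6640i, |z|^2 = 0.4428
Iter 3: z = -1.6530 + 0.4071i, |z|^2 = 2.8982
Iter 4: z = 1.3527 + -0.8810i, |z|^2 = 2.6061
Iter 5: z = -0.1603 + -1.9185i, |z|^2 = 3.7065
Iter 6: z = -4.8691 + 1.0801i, |z|^2 = 24.8747
Escaped at iteration 6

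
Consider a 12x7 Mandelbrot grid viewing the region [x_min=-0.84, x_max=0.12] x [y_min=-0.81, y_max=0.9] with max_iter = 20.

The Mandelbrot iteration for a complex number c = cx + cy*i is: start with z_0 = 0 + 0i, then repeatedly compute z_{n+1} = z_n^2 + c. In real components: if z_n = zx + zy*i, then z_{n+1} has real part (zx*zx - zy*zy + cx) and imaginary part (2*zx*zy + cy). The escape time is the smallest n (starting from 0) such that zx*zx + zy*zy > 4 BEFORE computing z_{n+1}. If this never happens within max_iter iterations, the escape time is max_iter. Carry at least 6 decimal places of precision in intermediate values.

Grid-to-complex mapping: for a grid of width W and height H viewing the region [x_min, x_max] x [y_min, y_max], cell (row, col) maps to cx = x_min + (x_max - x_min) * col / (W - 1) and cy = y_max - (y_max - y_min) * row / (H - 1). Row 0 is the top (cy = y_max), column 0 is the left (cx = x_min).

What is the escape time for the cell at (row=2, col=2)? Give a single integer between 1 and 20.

Answer: 20

Derivation:
z_0 = 0 + 0i, c = -0.6655 + 0.3300i
Iter 1: z = -0.6655 + 0.3300i, |z|^2 = 0.5517
Iter 2: z = -0.3315 + -0.1092i, |z|^2 = 0.1218
Iter 3: z = -0.5675 + 0.4024i, |z|^2 = 0.4840
Iter 4: z = -0.5054 + -0.1267i, |z|^2 = 0.2714
Iter 5: z = -0.4261 + 0.4581i, |z|^2 = 0.3914
Iter 6: z = -0.6937 + -0.0604i, |z|^2 = 0.4849
Iter 7: z = -0.1879 + 0.4138i, |z|^2 = 0.2065
Iter 8: z = -0.8014 + 0.1745i, |z|^2 = 0.6726
Iter 9: z = -0.0537 + 0.0503i, |z|^2 = 0.0054
Iter 10: z = -0.6651 + 0.3246i, |z|^2 = 0.5477
Iter 11: z = -0.3285 + -0.1018i, |z|^2 = 0.1182
Iter 12: z = -0.5679 + 0.3969i, |z|^2 = 0.4800
Iter 13: z = -0.5004 + -0.1208i, |z|^2 = 0.2650
Iter 14: z = -0.4296 + 0.4509i, |z|^2 = 0.3879
Iter 15: z = -0.6842 + -0.0574i, |z|^2 = 0.4714
Iter 16: z = -0.2007 + 0.4086i, |z|^2 = 0.2072
Iter 17: z = -0.7921 + 0.1660i, |z|^2 = 0.6550
Iter 18: z = -0.0656 + 0.0670i, |z|^2 = 0.0088
Iter 19: z = -0.6656 + 0.3212i, |z|^2 = 0.5463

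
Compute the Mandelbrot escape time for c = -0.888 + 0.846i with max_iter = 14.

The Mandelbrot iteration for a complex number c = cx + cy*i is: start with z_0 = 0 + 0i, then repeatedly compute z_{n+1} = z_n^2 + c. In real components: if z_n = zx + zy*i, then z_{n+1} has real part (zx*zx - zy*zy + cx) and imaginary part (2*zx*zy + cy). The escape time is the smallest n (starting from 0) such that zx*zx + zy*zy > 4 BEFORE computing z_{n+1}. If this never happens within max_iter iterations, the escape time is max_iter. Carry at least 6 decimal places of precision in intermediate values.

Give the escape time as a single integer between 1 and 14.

Answer: 3

Derivation:
z_0 = 0 + 0i, c = -0.8880 + 0.8460i
Iter 1: z = -0.8880 + 0.8460i, |z|^2 = 1.5043
Iter 2: z = -0.8152 + -0.6565i, |z|^2 = 1.0955
Iter 3: z = -0.6545 + 1.9163i, |z|^2 = 4.1006
Escaped at iteration 3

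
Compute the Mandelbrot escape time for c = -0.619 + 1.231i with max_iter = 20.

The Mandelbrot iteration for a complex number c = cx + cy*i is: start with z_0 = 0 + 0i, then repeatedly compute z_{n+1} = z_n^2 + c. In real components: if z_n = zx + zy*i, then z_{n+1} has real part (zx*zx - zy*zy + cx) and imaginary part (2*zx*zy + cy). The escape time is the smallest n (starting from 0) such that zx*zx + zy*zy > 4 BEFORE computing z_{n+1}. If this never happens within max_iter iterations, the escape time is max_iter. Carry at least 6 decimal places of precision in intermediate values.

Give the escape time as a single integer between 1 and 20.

z_0 = 0 + 0i, c = -0.6190 + 1.2310i
Iter 1: z = -0.6190 + 1.2310i, |z|^2 = 1.8985
Iter 2: z = -1.7512 + -0.2930i, |z|^2 = 3.1525
Iter 3: z = 2.3619 + 2.2571i, |z|^2 = 10.6730
Escaped at iteration 3

Answer: 3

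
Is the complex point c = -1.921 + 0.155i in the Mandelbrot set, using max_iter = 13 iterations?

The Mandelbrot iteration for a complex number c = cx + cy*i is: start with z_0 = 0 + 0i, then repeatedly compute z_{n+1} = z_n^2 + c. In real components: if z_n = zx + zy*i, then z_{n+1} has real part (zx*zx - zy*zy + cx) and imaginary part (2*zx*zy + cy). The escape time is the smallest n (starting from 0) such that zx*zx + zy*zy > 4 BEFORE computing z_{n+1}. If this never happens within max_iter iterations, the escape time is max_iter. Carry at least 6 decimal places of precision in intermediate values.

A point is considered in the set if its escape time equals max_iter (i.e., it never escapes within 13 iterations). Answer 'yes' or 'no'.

Answer: no

Derivation:
z_0 = 0 + 0i, c = -1.9210 + 0.1550i
Iter 1: z = -1.9210 + 0.1550i, |z|^2 = 3.7143
Iter 2: z = 1.7452 + -0.4405i, |z|^2 = 3.2398
Iter 3: z = 0.9307 + -1.3826i, |z|^2 = 2.7778
Iter 4: z = -2.9662 + -2.4186i, |z|^2 = 14.6482
Escaped at iteration 4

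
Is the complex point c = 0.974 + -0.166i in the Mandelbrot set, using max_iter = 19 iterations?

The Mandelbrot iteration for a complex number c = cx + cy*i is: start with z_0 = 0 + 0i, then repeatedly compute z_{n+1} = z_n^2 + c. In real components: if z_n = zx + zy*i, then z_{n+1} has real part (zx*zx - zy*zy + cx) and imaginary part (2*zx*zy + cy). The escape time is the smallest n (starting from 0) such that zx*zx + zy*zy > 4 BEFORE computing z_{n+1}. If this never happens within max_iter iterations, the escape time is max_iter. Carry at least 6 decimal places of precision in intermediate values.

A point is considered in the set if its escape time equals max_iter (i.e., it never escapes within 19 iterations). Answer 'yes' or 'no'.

Answer: no

Derivation:
z_0 = 0 + 0i, c = 0.9740 + -0.1660i
Iter 1: z = 0.9740 + -0.1660i, |z|^2 = 0.9762
Iter 2: z = 1.8951 + -0.4894i, |z|^2 = 3.8310
Iter 3: z = 4.3260 + -2.0208i, |z|^2 = 22.7980
Escaped at iteration 3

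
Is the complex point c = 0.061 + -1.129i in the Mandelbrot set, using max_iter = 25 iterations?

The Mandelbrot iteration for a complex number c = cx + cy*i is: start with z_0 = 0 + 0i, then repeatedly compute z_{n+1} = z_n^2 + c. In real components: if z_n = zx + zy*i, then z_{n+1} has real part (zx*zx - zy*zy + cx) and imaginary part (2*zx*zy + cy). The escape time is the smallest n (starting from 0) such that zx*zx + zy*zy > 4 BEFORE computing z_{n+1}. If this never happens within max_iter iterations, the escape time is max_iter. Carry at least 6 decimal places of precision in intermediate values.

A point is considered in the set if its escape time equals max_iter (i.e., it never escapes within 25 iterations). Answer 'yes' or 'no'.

z_0 = 0 + 0i, c = 0.0610 + -1.1290i
Iter 1: z = 0.0610 + -1.1290i, |z|^2 = 1.2784
Iter 2: z = -1.2099 + -1.2667i, |z|^2 = 3.0685
Iter 3: z = -0.0797 + 1.9363i, |z|^2 = 3.7556
Iter 4: z = -3.6819 + -1.4377i, |z|^2 = 15.6235
Escaped at iteration 4

Answer: no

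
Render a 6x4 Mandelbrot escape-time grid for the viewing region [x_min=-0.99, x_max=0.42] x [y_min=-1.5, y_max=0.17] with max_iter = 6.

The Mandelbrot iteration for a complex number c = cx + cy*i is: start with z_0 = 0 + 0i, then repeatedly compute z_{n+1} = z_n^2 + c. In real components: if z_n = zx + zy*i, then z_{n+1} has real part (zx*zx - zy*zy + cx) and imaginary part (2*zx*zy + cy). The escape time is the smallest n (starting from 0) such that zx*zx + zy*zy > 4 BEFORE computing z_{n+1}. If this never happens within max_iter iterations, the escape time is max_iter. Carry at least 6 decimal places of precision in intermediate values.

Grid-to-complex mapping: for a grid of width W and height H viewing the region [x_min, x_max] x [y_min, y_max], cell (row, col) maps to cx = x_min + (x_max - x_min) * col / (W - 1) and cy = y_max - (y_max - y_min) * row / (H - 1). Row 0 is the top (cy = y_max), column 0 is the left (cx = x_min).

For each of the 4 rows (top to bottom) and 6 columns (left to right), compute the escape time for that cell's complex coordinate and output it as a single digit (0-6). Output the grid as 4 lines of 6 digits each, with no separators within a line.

(row=0, col=0): c = -0.9900 + 0.1700i → escape time 6
(row=0, col=1): c = -0.7080 + 0.1700i → escape time 6
(row=0, col=2): c = -0.4260 + 0.1700i → escape time 6
(row=0, col=3): c = -0.1440 + 0.1700i → escape time 6
(row=0, col=4): c = 0.1380 + 0.1700i → escape time 6
(row=0, col=5): c = 0.4200 + 0.1700i → escape time 6
(row=1, col=0): c = -0.9900 + -0.3867i → escape time 6
(row=1, col=1): c = -0.7080 + -0.3867i → escape time 6
(row=1, col=2): c = -0.4260 + -0.3867i → escape time 6
(row=1, col=3): c = -0.1440 + -0.3867i → escape time 6
(row=1, col=4): c = 0.1380 + -0.3867i → escape time 6
(row=1, col=5): c = 0.4200 + -0.3867i → escape time 6
(row=2, col=0): c = -0.9900 + -0.9433i → escape time 3
(row=2, col=1): c = -0.7080 + -0.9433i → escape time 4
(row=2, col=2): c = -0.4260 + -0.9433i → escape time 4
(row=2, col=3): c = -0.1440 + -0.9433i → escape time 6
(row=2, col=4): c = 0.1380 + -0.9433i → escape time 4
(row=2, col=5): c = 0.4200 + -0.9433i → escape time 3
(row=3, col=0): c = -0.9900 + -1.5000i → escape time 2
(row=3, col=1): c = -0.7080 + -1.5000i → escape time 2
(row=3, col=2): c = -0.4260 + -1.5000i → escape time 2
(row=3, col=3): c = -0.1440 + -1.5000i → escape time 2
(row=3, col=4): c = 0.1380 + -1.5000i → escape time 2
(row=3, col=5): c = 0.4200 + -1.5000i → escape time 2

Answer: 666666
666666
344643
222222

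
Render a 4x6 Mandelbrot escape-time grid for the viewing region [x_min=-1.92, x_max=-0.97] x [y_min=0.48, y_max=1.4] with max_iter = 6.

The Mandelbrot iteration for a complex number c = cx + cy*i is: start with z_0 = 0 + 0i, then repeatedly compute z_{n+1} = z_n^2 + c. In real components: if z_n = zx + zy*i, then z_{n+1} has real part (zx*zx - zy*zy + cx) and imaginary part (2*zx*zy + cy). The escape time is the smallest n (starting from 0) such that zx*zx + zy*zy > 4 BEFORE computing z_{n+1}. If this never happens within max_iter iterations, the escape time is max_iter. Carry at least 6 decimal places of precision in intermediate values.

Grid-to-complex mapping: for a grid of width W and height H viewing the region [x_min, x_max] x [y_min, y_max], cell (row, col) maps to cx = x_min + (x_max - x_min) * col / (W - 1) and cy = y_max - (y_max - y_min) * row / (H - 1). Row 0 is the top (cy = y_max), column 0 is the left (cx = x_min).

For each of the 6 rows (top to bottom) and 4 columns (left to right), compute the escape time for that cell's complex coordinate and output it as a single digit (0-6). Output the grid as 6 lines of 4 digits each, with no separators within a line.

(row=0, col=0): c = -1.9200 + 1.4000i → escape time 1
(row=0, col=1): c = -1.6033 + 1.4000i → escape time 1
(row=0, col=2): c = -1.2867 + 1.4000i → escape time 2
(row=0, col=3): c = -0.9700 + 1.4000i → escape time 2
(row=1, col=0): c = -1.9200 + 1.2160i → escape time 1
(row=1, col=1): c = -1.6033 + 1.2160i → escape time 1
(row=1, col=2): c = -1.2867 + 1.2160i → escape time 2
(row=1, col=3): c = -0.9700 + 1.2160i → escape time 3
(row=2, col=0): c = -1.9200 + 1.0320i → escape time 1
(row=2, col=1): c = -1.6033 + 1.0320i → escape time 2
(row=2, col=2): c = -1.2867 + 1.0320i → escape time 3
(row=2, col=3): c = -0.9700 + 1.0320i → escape time 3
(row=3, col=0): c = -1.9200 + 0.8480i → escape time 1
(row=3, col=1): c = -1.6033 + 0.8480i → escape time 3
(row=3, col=2): c = -1.2867 + 0.8480i → escape time 3
(row=3, col=3): c = -0.9700 + 0.8480i → escape time 3
(row=4, col=0): c = -1.9200 + 0.6640i → escape time 1
(row=4, col=1): c = -1.6033 + 0.6640i → escape time 3
(row=4, col=2): c = -1.2867 + 0.6640i → escape time 3
(row=4, col=3): c = -0.9700 + 0.6640i → escape time 4
(row=5, col=0): c = -1.9200 + 0.4800i → escape time 2
(row=5, col=1): c = -1.6033 + 0.4800i → escape time 3
(row=5, col=2): c = -1.2867 + 0.4800i → escape time 4
(row=5, col=3): c = -0.9700 + 0.4800i → escape time 5

Answer: 1122
1123
1233
1333
1334
2345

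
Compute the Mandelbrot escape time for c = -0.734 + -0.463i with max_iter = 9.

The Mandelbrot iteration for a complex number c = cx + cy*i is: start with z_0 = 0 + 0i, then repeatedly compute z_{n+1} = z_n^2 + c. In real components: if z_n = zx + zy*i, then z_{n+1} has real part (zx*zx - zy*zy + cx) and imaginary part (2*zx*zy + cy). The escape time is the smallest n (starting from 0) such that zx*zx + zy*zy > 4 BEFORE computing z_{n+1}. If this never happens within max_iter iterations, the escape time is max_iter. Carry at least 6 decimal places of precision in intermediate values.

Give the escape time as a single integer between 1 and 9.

Answer: 8

Derivation:
z_0 = 0 + 0i, c = -0.7340 + -0.4630i
Iter 1: z = -0.7340 + -0.4630i, |z|^2 = 0.7531
Iter 2: z = -0.4096 + 0.2167i, |z|^2 = 0.2147
Iter 3: z = -0.6132 + -0.6405i, |z|^2 = 0.7862
Iter 4: z = -0.7683 + 0.3225i, |z|^2 = 0.6943
Iter 5: z = -0.2477 + -0.9585i, |z|^2 = 0.9801
Iter 6: z = -1.5914 + 0.0119i, |z|^2 = 2.5326
Iter 7: z = 1.7984 + -0.5010i, |z|^2 = 3.4851
Iter 8: z = 2.2491 + -2.2649i, |z|^2 = 10.1881
Escaped at iteration 8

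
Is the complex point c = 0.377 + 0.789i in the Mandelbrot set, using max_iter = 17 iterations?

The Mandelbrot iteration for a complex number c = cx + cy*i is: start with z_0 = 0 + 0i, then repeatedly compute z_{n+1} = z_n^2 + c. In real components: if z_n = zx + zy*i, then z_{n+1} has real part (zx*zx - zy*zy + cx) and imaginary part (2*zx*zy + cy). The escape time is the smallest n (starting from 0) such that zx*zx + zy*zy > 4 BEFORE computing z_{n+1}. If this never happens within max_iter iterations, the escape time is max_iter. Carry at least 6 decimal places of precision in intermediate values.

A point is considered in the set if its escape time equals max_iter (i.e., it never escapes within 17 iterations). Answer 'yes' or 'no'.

Answer: no

Derivation:
z_0 = 0 + 0i, c = 0.3770 + 0.7890i
Iter 1: z = 0.3770 + 0.7890i, |z|^2 = 0.7647
Iter 2: z = -0.1034 + 1.3839i, |z|^2 = 1.9259
Iter 3: z = -1.5275 + 0.5028i, |z|^2 = 2.5861
Iter 4: z = 2.4574 + -0.7472i, |z|^2 = 6.5972
Escaped at iteration 4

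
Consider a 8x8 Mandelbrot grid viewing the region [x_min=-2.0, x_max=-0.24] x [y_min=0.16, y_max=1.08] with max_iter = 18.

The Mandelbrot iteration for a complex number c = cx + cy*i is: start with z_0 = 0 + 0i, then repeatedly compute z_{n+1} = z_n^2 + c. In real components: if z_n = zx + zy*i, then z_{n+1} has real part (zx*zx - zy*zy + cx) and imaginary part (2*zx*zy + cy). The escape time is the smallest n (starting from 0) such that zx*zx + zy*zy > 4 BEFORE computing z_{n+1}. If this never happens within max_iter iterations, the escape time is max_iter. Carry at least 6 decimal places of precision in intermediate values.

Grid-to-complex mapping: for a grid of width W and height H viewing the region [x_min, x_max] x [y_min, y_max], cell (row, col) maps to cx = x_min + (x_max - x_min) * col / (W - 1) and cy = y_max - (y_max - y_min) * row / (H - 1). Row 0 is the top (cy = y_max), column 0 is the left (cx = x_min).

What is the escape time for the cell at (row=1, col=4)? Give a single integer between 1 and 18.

z_0 = 0 + 0i, c = -0.9943 + 0.9486i
Iter 1: z = -0.9943 + 0.9486i, |z|^2 = 1.8884
Iter 2: z = -0.9055 + -0.9377i, |z|^2 = 1.6992
Iter 3: z = -1.0537 + 2.6467i, |z|^2 = 8.1156
Escaped at iteration 3

Answer: 3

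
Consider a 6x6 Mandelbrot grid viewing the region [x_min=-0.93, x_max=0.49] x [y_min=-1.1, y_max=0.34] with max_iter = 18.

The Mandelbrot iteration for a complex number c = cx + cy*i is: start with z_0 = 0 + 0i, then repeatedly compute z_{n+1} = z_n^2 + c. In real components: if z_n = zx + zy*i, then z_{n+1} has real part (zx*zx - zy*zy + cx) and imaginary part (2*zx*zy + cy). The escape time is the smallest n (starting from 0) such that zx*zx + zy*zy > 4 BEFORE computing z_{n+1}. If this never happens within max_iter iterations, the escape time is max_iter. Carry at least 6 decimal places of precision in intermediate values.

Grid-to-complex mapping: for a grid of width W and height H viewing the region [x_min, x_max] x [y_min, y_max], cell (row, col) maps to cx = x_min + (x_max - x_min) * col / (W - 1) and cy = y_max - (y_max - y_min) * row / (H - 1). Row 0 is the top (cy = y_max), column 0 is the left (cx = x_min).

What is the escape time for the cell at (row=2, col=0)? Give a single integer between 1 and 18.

Answer: 18

Derivation:
z_0 = 0 + 0i, c = -0.9300 + -0.2360i
Iter 1: z = -0.9300 + -0.2360i, |z|^2 = 0.9206
Iter 2: z = -0.1208 + 0.2030i, |z|^2 = 0.0558
Iter 3: z = -0.9566 + -0.2850i, |z|^2 = 0.9963
Iter 4: z = -0.0962 + 0.3093i, |z|^2 = 0.1049
Iter 5: z = -1.0164 + -0.2955i, |z|^2 = 1.1205
Iter 6: z = 0.0158 + 0.3647i, |z|^2 = 0.1333
Iter 7: z = -1.0627 + -0.2245i, |z|^2 = 1.1798
Iter 8: z = 0.1491 + 0.2411i, |z|^2 = 0.0803
Iter 9: z = -0.9659 + -0.1641i, |z|^2 = 0.9599
Iter 10: z = -0.0240 + 0.0811i, |z|^2 = 0.0071
Iter 11: z = -0.9360 + -0.2399i, |z|^2 = 0.9336
Iter 12: z = -0.1115 + 0.2131i, |z|^2 = 0.0578
Iter 13: z = -0.9630 + -0.2835i, |z|^2 = 1.0077
Iter 14: z = -0.0830 + 0.3100i, |z|^2 = 0.1030
Iter 15: z = -1.0192 + -0.2875i, |z|^2 = 1.1214
Iter 16: z = 0.0261 + 0.3500i, |z|^2 = 0.1232
Iter 17: z = -1.0518 + -0.2177i, |z|^2 = 1.1537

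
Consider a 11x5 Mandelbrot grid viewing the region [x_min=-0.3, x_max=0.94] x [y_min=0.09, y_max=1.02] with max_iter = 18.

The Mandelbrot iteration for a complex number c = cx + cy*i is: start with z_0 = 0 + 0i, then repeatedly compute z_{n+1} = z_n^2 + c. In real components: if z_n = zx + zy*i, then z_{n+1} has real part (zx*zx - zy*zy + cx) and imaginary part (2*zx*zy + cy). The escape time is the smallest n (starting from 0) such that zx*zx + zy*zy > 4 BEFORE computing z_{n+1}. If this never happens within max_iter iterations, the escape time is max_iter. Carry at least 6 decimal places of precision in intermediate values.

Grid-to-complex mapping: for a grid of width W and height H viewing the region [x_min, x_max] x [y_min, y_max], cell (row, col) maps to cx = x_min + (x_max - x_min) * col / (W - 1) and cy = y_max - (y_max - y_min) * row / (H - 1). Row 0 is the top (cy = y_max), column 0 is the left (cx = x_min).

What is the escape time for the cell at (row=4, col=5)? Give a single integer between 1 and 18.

Answer: 18

Derivation:
z_0 = 0 + 0i, c = 0.3200 + 0.0900i
Iter 1: z = 0.3200 + 0.0900i, |z|^2 = 0.1105
Iter 2: z = 0.4143 + 0.1476i, |z|^2 = 0.1934
Iter 3: z = 0.4699 + 0.2123i, |z|^2 = 0.2658
Iter 4: z = 0.4957 + 0.2895i, |z|^2 = 0.3295
Iter 5: z = 0.4819 + 0.3770i, |z|^2 = 0.3744
Iter 6: z = 0.4101 + 0.4534i, |z|^2 = 0.3737
Iter 7: z = 0.2826 + 0.4618i, |z|^2 = 0.2932
Iter 8: z = 0.1866 + 0.3511i, |z|^2 = 0.1581
Iter 9: z = 0.2316 + 0.2210i, |z|^2 = 0.1025
Iter 10: z = 0.3248 + 0.1924i, |z|^2 = 0.1425
Iter 11: z = 0.3885 + 0.2149i, |z|^2 = 0.1971
Iter 12: z = 0.4247 + 0.2570i, |z|^2 = 0.2464
Iter 13: z = 0.4343 + 0.3083i, |z|^2 = 0.2837
Iter 14: z = 0.4136 + 0.3578i, |z|^2 = 0.2991
Iter 15: z = 0.3630 + 0.3860i, |z|^2 = 0.2808
Iter 16: z = 0.3028 + 0.3702i, |z|^2 = 0.2288
Iter 17: z = 0.2746 + 0.3142i, |z|^2 = 0.1741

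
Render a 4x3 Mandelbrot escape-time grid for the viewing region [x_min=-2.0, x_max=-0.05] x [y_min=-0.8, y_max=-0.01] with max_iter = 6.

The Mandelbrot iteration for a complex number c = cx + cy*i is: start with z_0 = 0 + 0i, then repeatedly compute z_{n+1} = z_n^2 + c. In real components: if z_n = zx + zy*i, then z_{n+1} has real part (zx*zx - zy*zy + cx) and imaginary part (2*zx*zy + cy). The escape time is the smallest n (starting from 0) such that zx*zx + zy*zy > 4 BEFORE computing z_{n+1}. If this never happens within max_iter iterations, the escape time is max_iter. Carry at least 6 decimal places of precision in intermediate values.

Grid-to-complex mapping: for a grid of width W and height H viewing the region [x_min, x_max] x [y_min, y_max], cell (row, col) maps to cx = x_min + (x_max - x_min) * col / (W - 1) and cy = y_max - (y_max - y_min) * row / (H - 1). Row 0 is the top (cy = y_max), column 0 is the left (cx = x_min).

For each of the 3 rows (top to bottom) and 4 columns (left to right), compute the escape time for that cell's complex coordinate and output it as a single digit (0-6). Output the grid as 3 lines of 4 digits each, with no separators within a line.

(row=0, col=0): c = -2.0000 + -0.0100i → escape time 1
(row=0, col=1): c = -1.3500 + -0.0100i → escape time 6
(row=0, col=2): c = -0.7000 + -0.0100i → escape time 6
(row=0, col=3): c = -0.0500 + -0.0100i → escape time 6
(row=1, col=0): c = -2.0000 + -0.4050i → escape time 1
(row=1, col=1): c = -1.3500 + -0.4050i → escape time 5
(row=1, col=2): c = -0.7000 + -0.4050i → escape time 6
(row=1, col=3): c = -0.0500 + -0.4050i → escape time 6
(row=2, col=0): c = -2.0000 + -0.8000i → escape time 1
(row=2, col=1): c = -1.3500 + -0.8000i → escape time 3
(row=2, col=2): c = -0.7000 + -0.8000i → escape time 4
(row=2, col=3): c = -0.0500 + -0.8000i → escape time 6

Answer: 1666
1566
1346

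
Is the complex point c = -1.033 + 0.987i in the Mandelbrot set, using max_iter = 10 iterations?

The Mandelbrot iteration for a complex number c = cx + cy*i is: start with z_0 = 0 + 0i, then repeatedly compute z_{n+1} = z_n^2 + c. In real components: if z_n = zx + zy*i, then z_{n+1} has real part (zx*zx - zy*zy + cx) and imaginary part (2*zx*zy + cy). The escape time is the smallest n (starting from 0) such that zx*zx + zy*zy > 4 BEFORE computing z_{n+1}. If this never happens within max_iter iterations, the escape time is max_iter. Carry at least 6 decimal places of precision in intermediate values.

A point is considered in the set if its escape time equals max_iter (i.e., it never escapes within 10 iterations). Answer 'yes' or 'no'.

Answer: no

Derivation:
z_0 = 0 + 0i, c = -1.0330 + 0.9870i
Iter 1: z = -1.0330 + 0.9870i, |z|^2 = 2.0413
Iter 2: z = -0.9401 + -1.0521i, |z|^2 = 1.9908
Iter 3: z = -1.2563 + 2.9652i, |z|^2 = 10.3706
Escaped at iteration 3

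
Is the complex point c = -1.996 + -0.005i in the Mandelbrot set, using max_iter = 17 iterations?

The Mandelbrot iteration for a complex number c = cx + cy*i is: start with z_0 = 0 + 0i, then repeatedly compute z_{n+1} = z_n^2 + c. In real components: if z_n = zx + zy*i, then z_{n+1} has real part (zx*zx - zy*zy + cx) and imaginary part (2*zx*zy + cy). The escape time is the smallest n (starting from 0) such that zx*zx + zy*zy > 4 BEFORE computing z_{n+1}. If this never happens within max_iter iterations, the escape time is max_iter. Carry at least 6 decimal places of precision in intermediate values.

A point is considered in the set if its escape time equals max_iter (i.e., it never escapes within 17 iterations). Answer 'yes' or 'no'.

z_0 = 0 + 0i, c = -1.9960 + -0.0050i
Iter 1: z = -1.9960 + -0.0050i, |z|^2 = 3.9840
Iter 2: z = 1.9880 + 0.0150i, |z|^2 = 3.9523
Iter 3: z = 1.9559 + 0.0545i, |z|^2 = 3.8285
Iter 4: z = 1.8265 + 0.2081i, |z|^2 = 3.3795
Iter 5: z = 1.2968 + 0.7553i, |z|^2 = 2.2522
Iter 6: z = -0.8846 + 1.9539i, |z|^2 = 4.6002
Escaped at iteration 6

Answer: no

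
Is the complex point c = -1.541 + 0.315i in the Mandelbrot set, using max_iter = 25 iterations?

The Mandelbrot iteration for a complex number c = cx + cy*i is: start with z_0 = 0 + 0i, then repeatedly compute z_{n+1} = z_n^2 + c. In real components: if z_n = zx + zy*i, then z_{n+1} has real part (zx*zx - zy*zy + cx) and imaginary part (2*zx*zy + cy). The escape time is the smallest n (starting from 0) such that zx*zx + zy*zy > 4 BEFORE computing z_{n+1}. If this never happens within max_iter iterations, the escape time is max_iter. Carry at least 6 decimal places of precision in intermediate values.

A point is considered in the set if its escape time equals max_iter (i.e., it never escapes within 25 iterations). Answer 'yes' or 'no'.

Answer: no

Derivation:
z_0 = 0 + 0i, c = -1.5410 + 0.3150i
Iter 1: z = -1.5410 + 0.3150i, |z|^2 = 2.4739
Iter 2: z = 0.7345 + -0.6558i, |z|^2 = 0.9695
Iter 3: z = -1.4317 + -0.6484i, |z|^2 = 2.4701
Iter 4: z = 0.0884 + 2.1715i, |z|^2 = 4.7232
Escaped at iteration 4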